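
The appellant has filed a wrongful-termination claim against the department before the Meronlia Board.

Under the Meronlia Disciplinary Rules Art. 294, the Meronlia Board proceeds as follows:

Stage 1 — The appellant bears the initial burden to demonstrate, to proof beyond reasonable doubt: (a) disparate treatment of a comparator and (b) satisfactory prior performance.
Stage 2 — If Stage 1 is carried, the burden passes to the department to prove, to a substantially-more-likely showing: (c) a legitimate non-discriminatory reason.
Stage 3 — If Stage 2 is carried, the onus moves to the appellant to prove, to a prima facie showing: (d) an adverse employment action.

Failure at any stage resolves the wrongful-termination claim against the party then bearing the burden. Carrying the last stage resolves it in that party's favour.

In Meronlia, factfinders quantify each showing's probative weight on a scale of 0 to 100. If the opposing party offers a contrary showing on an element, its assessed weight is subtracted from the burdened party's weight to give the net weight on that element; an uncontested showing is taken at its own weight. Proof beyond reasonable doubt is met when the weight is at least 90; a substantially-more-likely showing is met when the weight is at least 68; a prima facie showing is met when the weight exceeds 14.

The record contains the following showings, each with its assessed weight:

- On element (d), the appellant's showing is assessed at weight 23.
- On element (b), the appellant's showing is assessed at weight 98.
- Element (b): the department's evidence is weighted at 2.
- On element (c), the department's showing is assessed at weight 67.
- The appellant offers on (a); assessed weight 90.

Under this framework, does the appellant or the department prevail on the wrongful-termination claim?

Stage 1 (appellant, proof beyond reasonable doubt, weight is at least 90): (a) 90 ≥ 90 — meets; (b) net 98−2=96 ≥ 90 — meets.
  Stage 1 carried; the burden shifts to the department.
Stage 2 (department, a substantially-more-likely showing, weight is at least 68): (c) 67 < 68 — fails.
  The department does not carry Stage 2.
The appellant prevails.

appellant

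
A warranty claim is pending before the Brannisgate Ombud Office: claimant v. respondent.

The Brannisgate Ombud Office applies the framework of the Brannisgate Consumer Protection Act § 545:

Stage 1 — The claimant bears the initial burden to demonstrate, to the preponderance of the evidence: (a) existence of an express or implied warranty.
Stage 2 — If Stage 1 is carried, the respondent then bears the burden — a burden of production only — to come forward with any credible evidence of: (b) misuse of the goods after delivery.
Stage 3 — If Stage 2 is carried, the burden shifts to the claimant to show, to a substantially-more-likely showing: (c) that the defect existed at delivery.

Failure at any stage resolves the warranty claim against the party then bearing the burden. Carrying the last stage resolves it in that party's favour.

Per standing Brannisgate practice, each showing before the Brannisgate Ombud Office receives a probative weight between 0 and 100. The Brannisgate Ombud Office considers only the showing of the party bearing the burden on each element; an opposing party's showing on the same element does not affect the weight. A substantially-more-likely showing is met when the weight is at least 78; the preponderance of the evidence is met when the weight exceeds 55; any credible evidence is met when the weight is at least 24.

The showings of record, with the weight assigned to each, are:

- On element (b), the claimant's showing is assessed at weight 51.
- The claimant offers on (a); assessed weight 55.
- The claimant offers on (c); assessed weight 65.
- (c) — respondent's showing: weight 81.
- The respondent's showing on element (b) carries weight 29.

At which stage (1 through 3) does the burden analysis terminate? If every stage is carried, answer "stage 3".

Stage 1 — burden on claimant; standard: the preponderance of the evidence (weight exceeds 55).
    (a): 55 ≤ 55 [not met]
  Stage 1 not carried; the claimant fails its burden.
So the respondent prevails.

stage 1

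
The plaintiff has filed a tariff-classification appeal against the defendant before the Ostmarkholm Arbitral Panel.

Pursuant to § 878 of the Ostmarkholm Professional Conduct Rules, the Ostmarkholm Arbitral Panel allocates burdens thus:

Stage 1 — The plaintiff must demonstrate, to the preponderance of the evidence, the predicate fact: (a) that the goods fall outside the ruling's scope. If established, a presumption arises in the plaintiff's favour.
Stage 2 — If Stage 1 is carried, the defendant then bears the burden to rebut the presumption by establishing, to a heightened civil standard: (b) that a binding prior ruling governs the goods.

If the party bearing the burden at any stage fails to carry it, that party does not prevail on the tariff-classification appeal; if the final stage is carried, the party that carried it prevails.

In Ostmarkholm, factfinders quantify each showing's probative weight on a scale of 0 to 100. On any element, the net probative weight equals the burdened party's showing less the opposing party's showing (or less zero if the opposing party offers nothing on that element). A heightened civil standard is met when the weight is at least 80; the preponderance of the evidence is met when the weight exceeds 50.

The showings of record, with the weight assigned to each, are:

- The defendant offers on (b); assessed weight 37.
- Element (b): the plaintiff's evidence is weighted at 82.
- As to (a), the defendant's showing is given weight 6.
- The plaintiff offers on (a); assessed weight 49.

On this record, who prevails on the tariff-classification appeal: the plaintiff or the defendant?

defendant

Stage 1 (plaintiff, the preponderance of the evidence, weight exceeds 50): (a) net 49−6=43 ≤ 50 — fails.
  Not every element is met, so the plaintiff fails to carry Stage 1.
The defendant prevails.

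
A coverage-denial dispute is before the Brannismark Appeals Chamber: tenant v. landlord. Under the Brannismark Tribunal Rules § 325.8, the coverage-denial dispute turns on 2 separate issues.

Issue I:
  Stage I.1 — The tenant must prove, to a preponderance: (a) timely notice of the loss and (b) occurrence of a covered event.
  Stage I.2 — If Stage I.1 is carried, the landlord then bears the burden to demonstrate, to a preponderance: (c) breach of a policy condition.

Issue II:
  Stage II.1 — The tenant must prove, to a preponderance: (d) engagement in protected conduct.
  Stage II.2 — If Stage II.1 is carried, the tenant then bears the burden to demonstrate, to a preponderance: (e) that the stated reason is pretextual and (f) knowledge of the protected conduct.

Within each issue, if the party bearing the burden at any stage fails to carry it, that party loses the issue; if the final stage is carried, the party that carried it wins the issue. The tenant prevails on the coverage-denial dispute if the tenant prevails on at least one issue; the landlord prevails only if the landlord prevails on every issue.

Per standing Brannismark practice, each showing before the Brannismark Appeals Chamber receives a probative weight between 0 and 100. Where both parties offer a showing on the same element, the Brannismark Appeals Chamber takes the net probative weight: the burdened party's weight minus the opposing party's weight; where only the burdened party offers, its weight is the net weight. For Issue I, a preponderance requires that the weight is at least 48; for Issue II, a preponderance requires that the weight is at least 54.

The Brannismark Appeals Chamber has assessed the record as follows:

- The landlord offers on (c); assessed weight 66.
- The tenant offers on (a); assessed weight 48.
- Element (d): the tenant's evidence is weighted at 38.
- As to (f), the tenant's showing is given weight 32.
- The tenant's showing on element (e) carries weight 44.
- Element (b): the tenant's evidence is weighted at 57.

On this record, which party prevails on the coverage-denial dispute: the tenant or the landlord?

— Issue I —
Stage I.1 — burden on tenant; standard: a preponderance (weight is at least 48).
    (a): 48 ≥ 48 [met]
    (b): 57 ≥ 48 [met]
  The tenant carries Stage I.1; the landlord now bears the burden.
Stage I.2 — burden on landlord; standard: a preponderance (weight is at least 48).
    (c): 66 ≥ 48 [met]
  Stage I.2 carried; the final stage is satisfied.
All stages carried — the landlord prevails on this issue.
— Issue II —
Stage II.1 (tenant, a preponderance, weight is at least 54): (d) 38 < 54 — fails.
  Stage II.1 not carried; the tenant fails its burden.
The analysis ends at Stage II.1; the landlord prevails on this issue.
Per-issue: Issue I → landlord; Issue II → landlord. The tenant must prevail on at least one issue; overall, the landlord prevails.

landlord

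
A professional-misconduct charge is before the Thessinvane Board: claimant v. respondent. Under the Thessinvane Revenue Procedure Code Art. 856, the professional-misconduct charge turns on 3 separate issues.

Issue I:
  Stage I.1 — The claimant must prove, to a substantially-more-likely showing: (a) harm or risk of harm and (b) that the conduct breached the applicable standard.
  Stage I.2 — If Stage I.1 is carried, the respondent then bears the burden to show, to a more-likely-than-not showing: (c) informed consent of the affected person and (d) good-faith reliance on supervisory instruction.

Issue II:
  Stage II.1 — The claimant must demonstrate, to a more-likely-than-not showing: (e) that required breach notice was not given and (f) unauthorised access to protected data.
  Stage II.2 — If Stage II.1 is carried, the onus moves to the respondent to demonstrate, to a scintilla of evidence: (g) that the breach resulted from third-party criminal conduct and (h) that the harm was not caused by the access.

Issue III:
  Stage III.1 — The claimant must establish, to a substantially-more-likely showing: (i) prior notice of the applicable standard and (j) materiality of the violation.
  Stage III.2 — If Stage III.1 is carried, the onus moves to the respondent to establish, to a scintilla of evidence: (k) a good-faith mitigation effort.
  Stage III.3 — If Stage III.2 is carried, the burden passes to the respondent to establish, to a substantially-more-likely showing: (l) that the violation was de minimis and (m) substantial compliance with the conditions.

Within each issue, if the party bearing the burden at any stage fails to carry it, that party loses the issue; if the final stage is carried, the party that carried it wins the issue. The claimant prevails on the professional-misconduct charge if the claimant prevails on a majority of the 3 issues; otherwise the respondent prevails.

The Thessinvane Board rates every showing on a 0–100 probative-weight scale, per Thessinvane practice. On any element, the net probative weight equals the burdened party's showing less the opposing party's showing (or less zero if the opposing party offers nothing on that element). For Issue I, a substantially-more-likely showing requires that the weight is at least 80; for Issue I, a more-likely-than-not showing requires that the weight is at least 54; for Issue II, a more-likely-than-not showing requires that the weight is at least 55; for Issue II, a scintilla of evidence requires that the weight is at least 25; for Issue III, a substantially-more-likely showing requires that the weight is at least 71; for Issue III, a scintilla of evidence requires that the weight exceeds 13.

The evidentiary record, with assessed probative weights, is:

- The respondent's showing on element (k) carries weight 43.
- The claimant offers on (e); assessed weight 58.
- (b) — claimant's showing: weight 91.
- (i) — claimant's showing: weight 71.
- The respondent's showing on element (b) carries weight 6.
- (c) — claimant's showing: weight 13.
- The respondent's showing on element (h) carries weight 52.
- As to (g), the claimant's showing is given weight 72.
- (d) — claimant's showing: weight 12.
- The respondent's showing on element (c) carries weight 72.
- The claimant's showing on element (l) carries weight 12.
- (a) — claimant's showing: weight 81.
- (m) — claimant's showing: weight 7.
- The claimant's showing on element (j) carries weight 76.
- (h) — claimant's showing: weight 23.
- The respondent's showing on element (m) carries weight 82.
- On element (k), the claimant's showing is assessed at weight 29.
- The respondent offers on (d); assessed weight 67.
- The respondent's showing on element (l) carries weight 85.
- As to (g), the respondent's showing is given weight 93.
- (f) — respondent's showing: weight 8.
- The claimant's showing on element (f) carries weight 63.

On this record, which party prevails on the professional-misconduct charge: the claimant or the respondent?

— Issue I —
Stage I.1 (claimant, a substantially-more-likely showing, weight is at least 80): (a) 81 ≥ 80 — meets; (b) net 91−6=85 ≥ 80 — meets.
  The claimant carries Stage I.1; the respondent now bears the burden.
Stage I.2 (respondent, a more-likely-than-not showing, weight is at least 54): (c) net 72−13=59 ≥ 54 — meets; (d) net 67−12=55 ≥ 54 — meets.
  All elements met at the final stage.
With every stage satisfied, the respondent prevails on this issue.
— Issue II —
At Stage II.1 the claimant must meet a more-likely-than-not showing (weight is at least 55): on (e) the weight is 58, which does reach 55, so (e) meets the standard; on (f) the weight is 63 less the opposing 8 gives net 55, ≥ 55, so (f) meets the standard.
  Stage II.1 is satisfied; the onus moves to the respondent.
At Stage II.2 the respondent must meet a scintilla of evidence (weight is at least 25): on (g) the weight is 93 less the opposing 72 gives net 21, < 25, so (g) does not meet the standard; on (h) the weight is 52 less the opposing 23 gives net 29, ≥ 25, so (h) meets the standard.
  The respondent does not carry Stage II.2.
The analysis ends at Stage II.2; the claimant prevails on this issue.
— Issue III —
Stage III.1 (claimant, a substantially-more-likely showing, weight is at least 71): (i) 71 ≥ 71 — meets; (j) 76 ≥ 71 — meets.
  All elements met. The burden passes to the respondent.
Stage III.2 (respondent, a scintilla of evidence, weight exceeds 13): (k) net 43−29=14 > 13 — meets.
  Stage III.2 is satisfied; the respondent continues to bear the burden.
Stage III.3 (respondent, a substantially-more-likely showing, weight is at least 71): (l) net 85−12=73 ≥ 71 — meets; (m) net 82−7=75 ≥ 71 — meets.
  The respondent carries the last stage.
All stages carried — the respondent prevails on this issue.
Per-issue: Issue I → respondent; Issue II → claimant; Issue III → respondent. The claimant must prevail on a majority of issues; overall, the respondent prevails.

respondent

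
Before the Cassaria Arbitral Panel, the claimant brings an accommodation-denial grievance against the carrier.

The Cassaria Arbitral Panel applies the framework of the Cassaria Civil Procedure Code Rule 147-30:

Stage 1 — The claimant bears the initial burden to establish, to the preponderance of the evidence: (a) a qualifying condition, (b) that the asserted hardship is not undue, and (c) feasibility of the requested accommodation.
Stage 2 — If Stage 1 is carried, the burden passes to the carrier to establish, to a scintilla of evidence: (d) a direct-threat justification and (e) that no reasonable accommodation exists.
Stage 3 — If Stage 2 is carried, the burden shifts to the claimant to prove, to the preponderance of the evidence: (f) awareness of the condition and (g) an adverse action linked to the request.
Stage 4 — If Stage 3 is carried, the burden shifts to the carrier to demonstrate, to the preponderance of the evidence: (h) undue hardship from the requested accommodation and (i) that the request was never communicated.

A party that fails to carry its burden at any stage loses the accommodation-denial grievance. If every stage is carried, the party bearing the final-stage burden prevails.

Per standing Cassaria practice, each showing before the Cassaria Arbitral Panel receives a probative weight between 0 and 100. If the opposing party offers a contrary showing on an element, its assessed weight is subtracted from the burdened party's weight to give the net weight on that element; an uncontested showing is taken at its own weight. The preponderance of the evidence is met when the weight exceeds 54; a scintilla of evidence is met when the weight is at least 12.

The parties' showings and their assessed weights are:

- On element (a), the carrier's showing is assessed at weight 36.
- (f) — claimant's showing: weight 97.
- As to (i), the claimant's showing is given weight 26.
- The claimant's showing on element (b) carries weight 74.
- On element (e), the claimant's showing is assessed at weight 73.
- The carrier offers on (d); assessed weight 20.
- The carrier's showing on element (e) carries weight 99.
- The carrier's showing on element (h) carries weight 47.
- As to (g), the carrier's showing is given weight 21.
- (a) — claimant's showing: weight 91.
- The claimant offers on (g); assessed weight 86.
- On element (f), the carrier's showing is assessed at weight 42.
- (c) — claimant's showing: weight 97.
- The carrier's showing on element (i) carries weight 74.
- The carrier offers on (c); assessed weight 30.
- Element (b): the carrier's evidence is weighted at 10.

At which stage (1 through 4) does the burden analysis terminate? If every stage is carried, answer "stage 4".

At Stage 1 the claimant must meet the preponderance of the evidence (weight exceeds 54): on (a) the weight is 91 less the opposing 36 gives net 55, > 54, so (a) meets the standard; on (b) the weight is 74 less the opposing 10 gives net 64, which does exceed 54, so (b) meets the standard; on (c) the weight is 97 less the opposing 30 gives net 67, which does exceed 54, so (c) meets the standard.
  The claimant carries Stage 1; the carrier now bears the burden.
At Stage 2 the carrier must meet a scintilla of evidence (weight is at least 12): on (d) the weight is 20, which does reach 12, so (d) meets the standard; on (e) the weight is 99 less the opposing 73 gives net 26, ≥ 12, so (e) meets the standard.
  All elements met. The burden passes to the claimant.
At Stage 3 the claimant must meet the preponderance of the evidence (weight exceeds 54): on (f) the weight is 97 less the opposing 42 gives net 55, which does exceed 54, so (f) meets the standard; on (g) the weight is 86 less the opposing 21 gives net 65, which does exceed 54, so (g) meets the standard.
  The claimant carries Stage 3; the carrier now bears the burden.
At Stage 4 the carrier must meet the preponderance of the evidence (weight exceeds 54): on (h) the weight is 47, ≤ 54, so (h) does not meet the standard; on (i) the weight is 74 less the opposing 26 gives net 48, ≤ 54, so (i) does not meet the standard.
  The carrier does not carry Stage 4.
The analysis ends at Stage 4; the claimant prevails.

stage 4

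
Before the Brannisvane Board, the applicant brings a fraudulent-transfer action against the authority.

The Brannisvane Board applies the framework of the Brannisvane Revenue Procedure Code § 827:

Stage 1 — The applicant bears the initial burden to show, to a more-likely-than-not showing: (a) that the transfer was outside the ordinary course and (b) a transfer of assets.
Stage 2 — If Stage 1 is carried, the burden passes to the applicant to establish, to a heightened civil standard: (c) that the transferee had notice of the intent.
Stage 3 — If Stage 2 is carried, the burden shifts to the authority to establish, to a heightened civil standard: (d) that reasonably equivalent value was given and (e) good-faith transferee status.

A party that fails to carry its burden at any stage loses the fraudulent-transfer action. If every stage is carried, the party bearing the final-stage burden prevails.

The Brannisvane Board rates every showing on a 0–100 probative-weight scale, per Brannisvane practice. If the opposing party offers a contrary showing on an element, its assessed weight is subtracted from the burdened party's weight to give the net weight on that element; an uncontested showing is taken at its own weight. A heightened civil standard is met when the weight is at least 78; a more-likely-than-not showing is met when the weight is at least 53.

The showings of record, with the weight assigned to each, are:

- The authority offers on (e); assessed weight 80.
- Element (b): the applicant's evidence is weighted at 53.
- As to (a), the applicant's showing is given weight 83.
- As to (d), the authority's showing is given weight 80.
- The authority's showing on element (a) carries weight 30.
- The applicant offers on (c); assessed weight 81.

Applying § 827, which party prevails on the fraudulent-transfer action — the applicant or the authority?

At Stage 1 the applicant must meet a more-likely-than-not showing (weight is at least 53): on (a) the weight is 83 less the opposing 30 gives net 53, ≥ 53, so (a) meets the standard; on (b) the weight is 53, which does reach 53, so (b) meets the standard.
  Stage 1 is satisfied; the applicant continues to bear the burden.
At Stage 2 the applicant must meet a heightened civil standard (weight is at least 78): on (c) the weight is 81, ≥ 78, so (c) meets the standard.
  All elements met. The burden passes to the authority.
At Stage 3 the authority must meet a heightened civil standard (weight is at least 78): on (d) the weight is 80, which does reach 78, so (d) meets the standard; on (e) the weight is 80, which does reach 78, so (e) meets the standard.
  All elements met at the final stage.
Every stage carried; the authority prevails.

authority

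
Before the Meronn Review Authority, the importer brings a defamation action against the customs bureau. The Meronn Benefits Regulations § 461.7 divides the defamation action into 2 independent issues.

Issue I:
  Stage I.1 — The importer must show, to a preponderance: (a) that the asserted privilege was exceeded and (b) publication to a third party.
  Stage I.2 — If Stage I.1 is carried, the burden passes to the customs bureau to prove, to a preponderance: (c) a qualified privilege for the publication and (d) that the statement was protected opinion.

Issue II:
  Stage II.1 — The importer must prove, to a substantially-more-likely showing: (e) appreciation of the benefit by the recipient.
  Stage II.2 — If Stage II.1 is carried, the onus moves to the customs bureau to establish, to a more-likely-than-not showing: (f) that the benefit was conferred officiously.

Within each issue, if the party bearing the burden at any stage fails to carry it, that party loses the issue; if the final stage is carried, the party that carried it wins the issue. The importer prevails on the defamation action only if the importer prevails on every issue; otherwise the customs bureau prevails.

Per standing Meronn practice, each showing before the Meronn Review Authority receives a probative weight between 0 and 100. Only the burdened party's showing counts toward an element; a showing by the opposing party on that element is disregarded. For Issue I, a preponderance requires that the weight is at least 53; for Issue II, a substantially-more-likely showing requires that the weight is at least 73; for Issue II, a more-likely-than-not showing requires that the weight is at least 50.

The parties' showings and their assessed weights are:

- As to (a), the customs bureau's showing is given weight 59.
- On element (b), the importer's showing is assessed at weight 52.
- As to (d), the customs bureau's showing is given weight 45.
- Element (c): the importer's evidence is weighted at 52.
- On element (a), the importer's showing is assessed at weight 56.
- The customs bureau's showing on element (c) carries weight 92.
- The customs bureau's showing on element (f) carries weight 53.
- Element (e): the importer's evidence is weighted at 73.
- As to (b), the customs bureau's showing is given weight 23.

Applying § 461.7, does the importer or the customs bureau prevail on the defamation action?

— Issue I —
Stage I.1 — burden on importer; standard: a preponderance (weight is at least 53).
    (a): 56 (customs bureau's 59 disregarded) ≥ 53 [met]
    (b): 52 (customs bureau's 23 disregarded) < 53 [not met]
  The importer does not carry Stage I.1.
The customs bureau prevails on this issue.
— Issue II —
Stage II.1 (importer, a substantially-more-likely showing, weight is at least 73): (e) 73 ≥ 73 — meets.
  Stage II.1 carried; the burden shifts to the customs bureau.
Stage II.2 (customs bureau, a more-likely-than-not showing, weight is at least 50): (f) 53 ≥ 50 — meets.
  Stage II.2 carried; the final stage is satisfied.
All stages carried — the customs bureau prevails on this issue.
Per-issue: Issue I → customs bureau; Issue II → customs bureau. The importer must prevail on every issue; overall, the customs bureau prevails.

customs bureau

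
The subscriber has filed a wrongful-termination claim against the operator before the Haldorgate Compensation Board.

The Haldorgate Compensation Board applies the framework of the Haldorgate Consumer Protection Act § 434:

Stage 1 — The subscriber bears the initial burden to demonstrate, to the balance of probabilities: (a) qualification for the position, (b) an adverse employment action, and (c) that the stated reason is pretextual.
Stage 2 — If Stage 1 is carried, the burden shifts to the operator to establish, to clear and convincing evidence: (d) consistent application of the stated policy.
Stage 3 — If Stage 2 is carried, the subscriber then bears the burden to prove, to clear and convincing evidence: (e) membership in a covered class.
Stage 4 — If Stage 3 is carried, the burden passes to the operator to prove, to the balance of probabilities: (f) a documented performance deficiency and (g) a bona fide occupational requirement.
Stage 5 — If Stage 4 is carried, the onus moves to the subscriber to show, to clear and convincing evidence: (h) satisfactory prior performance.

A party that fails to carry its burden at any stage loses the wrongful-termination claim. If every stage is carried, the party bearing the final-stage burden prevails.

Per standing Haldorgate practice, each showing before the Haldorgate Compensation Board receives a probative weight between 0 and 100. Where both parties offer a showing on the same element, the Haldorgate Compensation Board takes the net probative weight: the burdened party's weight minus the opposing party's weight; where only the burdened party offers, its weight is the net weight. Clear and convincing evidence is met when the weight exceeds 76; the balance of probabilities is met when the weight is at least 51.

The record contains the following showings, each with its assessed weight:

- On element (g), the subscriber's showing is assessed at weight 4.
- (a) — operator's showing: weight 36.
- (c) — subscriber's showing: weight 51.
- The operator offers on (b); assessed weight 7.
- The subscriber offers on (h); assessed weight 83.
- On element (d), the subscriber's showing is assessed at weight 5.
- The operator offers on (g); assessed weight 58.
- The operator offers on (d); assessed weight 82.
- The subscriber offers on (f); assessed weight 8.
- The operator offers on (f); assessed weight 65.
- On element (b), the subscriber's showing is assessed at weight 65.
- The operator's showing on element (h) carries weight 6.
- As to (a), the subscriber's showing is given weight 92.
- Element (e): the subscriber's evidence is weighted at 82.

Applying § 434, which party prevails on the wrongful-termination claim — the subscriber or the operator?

Stage 1 — burden on subscriber; standard: the balance of probabilities (weight is at least 51).
    (a): 92 − 36 = 56 ≥ 51 [met]
    (b): 65 − 7 = 58 ≥ 51 [met]
    (c): 51 ≥ 51 [met]
  All elements met. The burden passes to the operator.
Stage 2 — burden on operator; standard: clear and convincing evidence (weight exceeds 76).
    (d): 82 − 5 = 77 > 76 [met]
  The operator carries Stage 2; the subscriber now bears the burden.
Stage 3 — burden on subscriber; standard: clear and convincing evidence (weight exceeds 76).
    (e): 82 > 76 [met]
  Stage 3 carried; the burden shifts to the operator.
Stage 4 — burden on operator; standard: the balance of probabilities (weight is at least 51).
    (f): 65 − 8 = 57 ≥ 51 [met]
    (g): 58 − 4 = 54 ≥ 51 [met]
  All elements met. The burden passes to the subscriber.
Stage 5 — burden on subscriber; standard: clear and convincing evidence (weight exceeds 76).
    (h): 83 − 6 = 77 > 76 [met]
  Stage 5 carried; the final stage is satisfied.
With every stage satisfied, the subscriber prevails.

subscriber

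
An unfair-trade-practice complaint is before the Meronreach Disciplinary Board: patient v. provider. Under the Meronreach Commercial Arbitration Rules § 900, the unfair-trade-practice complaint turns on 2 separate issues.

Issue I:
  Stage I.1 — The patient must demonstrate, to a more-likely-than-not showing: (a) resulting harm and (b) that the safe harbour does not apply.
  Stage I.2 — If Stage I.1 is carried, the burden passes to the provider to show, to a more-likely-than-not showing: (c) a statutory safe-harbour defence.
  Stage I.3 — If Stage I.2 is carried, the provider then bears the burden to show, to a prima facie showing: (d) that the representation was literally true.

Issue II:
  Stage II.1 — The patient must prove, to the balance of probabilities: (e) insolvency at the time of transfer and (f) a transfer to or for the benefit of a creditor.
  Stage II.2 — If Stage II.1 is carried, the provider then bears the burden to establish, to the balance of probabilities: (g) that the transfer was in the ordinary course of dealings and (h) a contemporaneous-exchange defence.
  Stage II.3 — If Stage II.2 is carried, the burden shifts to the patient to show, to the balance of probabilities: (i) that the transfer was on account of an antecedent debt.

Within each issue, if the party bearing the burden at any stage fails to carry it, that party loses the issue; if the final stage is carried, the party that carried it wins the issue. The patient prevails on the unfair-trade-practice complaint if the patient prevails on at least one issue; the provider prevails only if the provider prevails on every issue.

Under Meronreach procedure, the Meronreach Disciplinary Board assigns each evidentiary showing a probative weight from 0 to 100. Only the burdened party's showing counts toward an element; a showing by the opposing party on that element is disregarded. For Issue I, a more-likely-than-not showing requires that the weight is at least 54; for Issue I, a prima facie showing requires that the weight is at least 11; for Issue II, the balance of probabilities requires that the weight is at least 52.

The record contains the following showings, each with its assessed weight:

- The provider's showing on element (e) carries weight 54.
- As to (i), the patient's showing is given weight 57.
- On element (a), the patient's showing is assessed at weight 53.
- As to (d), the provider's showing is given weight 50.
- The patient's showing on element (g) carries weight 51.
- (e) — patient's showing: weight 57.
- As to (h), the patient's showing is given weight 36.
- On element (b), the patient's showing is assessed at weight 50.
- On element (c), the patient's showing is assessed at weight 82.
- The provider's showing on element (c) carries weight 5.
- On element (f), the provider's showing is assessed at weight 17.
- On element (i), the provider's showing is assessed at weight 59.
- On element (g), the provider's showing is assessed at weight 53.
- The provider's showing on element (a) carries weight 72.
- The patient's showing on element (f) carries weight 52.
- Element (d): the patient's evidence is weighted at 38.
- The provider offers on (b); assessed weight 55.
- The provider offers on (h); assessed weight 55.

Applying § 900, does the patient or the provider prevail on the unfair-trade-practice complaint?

patient

— Issue I —
Stage I.1 (patient, a more-likely-than-not showing, weight is at least 54): (a) 53 (provider's 72 disregarded) < 54 — fails; (b) 50 (provider's 55 disregarded) < 54 — fails.
  The patient does not carry Stage I.1.
The analysis ends at Stage I.1; the provider prevails on this issue.
— Issue II —
At Stage II.1 the patient must meet the balance of probabilities (weight is at least 52): on (e) the weight is 57 (the provider's 54 is given no effect), which does reach 52, so (e) meets the standard; on (f) the weight is 52 (the provider's 17 is given no effect), ≥ 52, so (f) meets the standard.
  Stage II.1 carried; the burden shifts to the provider.
At Stage II.2 the provider must meet the balance of probabilities (weight is at least 52): on (g) the weight is 53 (the patient's 51 is given no effect), ≥ 52, so (g) meets the standard; on (h) the weight is 55 (the patient's 36 is given no effect), which does reach 52, so (h) meets the standard.
  The provider carries Stage II.2; the patient now bears the burden.
At Stage II.3 the patient must meet the balance of probabilities (weight is at least 52): on (i) the weight is 57 (the provider's 59 is given no effect), which does reach 52, so (i) meets the standard.
  All elements met at the final stage.
Every stage carried; the patient prevails on this issue.
Per-issue: Issue I → provider; Issue II → patient. The patient must prevail on at least one issue; overall, the patient prevails.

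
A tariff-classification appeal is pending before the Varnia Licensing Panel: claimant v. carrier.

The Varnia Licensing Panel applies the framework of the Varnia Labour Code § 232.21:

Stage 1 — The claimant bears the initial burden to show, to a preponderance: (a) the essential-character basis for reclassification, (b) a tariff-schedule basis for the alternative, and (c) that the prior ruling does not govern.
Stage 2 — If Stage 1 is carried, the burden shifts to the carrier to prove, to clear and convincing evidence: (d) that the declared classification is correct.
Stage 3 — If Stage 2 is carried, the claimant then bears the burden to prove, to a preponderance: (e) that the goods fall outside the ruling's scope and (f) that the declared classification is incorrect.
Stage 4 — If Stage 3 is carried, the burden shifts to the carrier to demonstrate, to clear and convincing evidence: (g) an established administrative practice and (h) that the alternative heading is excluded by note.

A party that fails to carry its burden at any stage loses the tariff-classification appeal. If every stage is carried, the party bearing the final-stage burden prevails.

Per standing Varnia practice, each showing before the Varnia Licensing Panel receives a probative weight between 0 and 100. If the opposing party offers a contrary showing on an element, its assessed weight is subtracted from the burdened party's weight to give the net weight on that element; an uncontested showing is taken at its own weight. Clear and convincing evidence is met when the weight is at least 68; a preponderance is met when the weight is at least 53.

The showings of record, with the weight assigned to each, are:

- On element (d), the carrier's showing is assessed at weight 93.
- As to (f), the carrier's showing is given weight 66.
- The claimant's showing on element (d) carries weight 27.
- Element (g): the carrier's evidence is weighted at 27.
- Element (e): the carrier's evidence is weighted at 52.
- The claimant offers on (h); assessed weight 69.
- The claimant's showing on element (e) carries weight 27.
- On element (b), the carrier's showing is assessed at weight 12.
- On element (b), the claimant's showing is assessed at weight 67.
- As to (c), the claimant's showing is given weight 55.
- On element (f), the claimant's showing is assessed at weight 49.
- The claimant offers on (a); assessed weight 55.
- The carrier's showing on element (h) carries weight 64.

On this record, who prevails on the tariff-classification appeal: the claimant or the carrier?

Stage 1 — burden on claimant; standard: a preponderance (weight is at least 53).
    (a): 55 ≥ 53 [met]
    (b): 67 − 12 = 55 ≥ 53 [met]
    (c): 55 ≥ 53 [met]
  All elements met. The burden passes to the carrier.
Stage 2 — burden on carrier; standard: clear and convincing evidence (weight is at least 68).
    (d): 93 − 27 = 66 < 68 [not met]
  Stage 2 not carried; the carrier fails its burden.
The claimant prevails.

claimant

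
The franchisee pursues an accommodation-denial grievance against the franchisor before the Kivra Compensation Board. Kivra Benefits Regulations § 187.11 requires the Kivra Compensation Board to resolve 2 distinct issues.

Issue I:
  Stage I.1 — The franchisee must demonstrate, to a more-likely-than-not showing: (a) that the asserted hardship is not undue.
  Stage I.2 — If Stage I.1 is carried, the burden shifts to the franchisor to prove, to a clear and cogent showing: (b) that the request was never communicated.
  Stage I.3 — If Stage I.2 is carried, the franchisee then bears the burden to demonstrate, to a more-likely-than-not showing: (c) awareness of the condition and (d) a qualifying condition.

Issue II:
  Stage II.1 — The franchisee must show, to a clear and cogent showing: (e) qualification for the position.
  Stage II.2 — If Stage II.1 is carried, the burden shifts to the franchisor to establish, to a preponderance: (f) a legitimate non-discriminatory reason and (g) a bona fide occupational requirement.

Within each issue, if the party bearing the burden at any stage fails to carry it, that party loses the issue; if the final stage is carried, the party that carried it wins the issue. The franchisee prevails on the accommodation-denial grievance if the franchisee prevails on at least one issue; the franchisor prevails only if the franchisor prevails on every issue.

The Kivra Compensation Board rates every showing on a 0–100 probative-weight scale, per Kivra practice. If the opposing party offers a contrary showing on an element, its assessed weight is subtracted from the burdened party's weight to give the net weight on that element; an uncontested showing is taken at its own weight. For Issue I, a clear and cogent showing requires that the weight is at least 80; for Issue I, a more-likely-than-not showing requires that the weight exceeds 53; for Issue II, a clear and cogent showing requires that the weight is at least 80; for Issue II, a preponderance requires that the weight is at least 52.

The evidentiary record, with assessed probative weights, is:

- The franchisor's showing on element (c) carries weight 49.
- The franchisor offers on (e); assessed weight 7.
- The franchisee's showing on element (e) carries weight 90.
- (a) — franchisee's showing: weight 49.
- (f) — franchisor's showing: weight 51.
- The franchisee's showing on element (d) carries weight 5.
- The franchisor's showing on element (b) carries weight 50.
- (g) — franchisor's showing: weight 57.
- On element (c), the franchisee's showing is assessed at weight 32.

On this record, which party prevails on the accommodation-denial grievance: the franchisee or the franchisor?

— Issue I —
Stage I.1 (franchisee, a more-likely-than-not showing, weight exceeds 53): (a) 49 ≤ 53 — fails.
  The franchisee does not carry Stage I.1.
The analysis ends at Stage I.1; the franchisor prevails on this issue.
— Issue II —
Stage II.1 — burden on franchisee; standard: a clear and cogent showing (weight is at least 80).
    (e): 90 − 7 = 83 ≥ 80 [met]
  All elements met. The burden passes to the franchisor.
Stage II.2 — burden on franchisor; standard: a preponderance (weight is at least 52).
    (f): 51 < 52 [not met]
    (g): 57 ≥ 52 [met]
  Stage II.2 not carried; the franchisor fails its burden.
The franchisee prevails on this issue.
Per-issue: Issue I → franchisor; Issue II → franchisee. The franchisee must prevail on at least one issue; overall, the franchisee prevails.

franchisee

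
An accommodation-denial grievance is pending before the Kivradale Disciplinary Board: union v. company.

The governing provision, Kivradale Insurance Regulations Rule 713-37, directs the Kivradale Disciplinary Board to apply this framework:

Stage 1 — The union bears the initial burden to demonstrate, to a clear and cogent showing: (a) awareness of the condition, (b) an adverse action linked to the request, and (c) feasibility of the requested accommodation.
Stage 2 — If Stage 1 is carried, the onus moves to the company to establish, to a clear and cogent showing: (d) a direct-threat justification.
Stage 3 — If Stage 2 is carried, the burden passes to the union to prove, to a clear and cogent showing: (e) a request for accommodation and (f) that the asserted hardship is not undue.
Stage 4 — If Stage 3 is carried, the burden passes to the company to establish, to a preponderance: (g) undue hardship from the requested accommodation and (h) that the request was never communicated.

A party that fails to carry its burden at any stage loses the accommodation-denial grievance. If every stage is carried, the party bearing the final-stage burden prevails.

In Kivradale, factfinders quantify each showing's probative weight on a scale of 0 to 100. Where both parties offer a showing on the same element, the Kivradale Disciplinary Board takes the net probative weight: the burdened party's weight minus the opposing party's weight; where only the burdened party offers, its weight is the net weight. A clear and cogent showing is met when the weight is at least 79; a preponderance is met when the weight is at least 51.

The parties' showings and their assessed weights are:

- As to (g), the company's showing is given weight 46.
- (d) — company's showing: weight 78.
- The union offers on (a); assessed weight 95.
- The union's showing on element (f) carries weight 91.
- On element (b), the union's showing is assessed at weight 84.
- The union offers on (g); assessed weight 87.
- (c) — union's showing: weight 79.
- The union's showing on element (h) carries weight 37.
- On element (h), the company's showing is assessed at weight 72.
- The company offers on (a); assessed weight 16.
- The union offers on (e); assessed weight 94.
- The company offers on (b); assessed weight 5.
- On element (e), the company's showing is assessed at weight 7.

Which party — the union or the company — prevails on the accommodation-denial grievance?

union

Stage 1 — burden on union; standard: a clear and cogent showing (weight is at least 79).
    (a): 95 − 16 = 79 ≥ 79 [met]
    (b): 84 − 5 = 79 ≥ 79 [met]
    (c): 79 ≥ 79 [met]
  Stage 1 is satisfied; the onus moves to the company.
Stage 2 — burden on company; standard: a clear and cogent showing (weight is at least 79).
    (d): 78 < 79 [not met]
  The company does not carry Stage 2.
The analysis ends at Stage 2; the union prevails.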